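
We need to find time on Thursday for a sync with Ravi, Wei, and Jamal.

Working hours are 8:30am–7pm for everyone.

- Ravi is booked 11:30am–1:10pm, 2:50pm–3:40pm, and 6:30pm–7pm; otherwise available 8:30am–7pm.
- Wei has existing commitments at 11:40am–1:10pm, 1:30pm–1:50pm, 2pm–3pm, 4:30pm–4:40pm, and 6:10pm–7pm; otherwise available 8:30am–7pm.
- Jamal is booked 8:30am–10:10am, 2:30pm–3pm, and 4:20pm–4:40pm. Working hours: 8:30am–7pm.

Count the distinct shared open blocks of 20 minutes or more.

Ravi free within 08:30–19:00: 08:30–11:30, 13:10–14:50, 15:40–18:30.
Wei free within 08:30–19:00: 08:30–11:40, 13:10–13:30, 13:50–14:00, 15:00–16:30, 16:40–18:10.
Jamal free within 08:30–19:00: 10:10–14:30, 15:00–16:20, 16:40–19:00.
Ravi ∩ Wei: 08:30–11:30, 13:10–13:30, 13:50–14:00, 15:40–16:30, 16:40–18:10.
Ravi ∩ Wei ∩ Jamal: 10:10–11:30, 13:10–13:30, 13:50–14:00, 15:40–16:20, 16:40–18:10.
Windows ≥ 20 min: 10:10–11:30, 13:10–13:30, 15:40–16:20, 16:40–18:10.
That's 4 windows.

4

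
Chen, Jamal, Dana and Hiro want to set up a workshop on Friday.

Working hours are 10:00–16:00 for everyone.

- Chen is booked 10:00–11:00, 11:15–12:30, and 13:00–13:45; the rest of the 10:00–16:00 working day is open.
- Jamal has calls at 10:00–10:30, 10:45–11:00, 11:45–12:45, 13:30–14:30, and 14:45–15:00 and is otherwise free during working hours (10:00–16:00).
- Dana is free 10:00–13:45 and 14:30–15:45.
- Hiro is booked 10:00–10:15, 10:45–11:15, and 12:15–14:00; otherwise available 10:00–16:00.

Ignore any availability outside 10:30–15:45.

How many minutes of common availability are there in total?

Chen free within 10:00–16:00: 11:00–11:15, 12:30–13:00, 13:45–16:00.
Jamal free within 10:00–16:00: 10:30–10:45, 11:00–11:45, 12:45–13:30, 14:30–14:45, 15:00–16:00.
Hiro free within 10:00–16:00: 10:15–10:45, 11:15–12:15, 14:00–16:00.
Chen ∩ Jamal: 11:00–11:15, 12:45–13:00, 14:30–14:45, 15:00–16:00.
Chen ∩ Jamal ∩ Dana: 11:00–11:15, 12:45–13:00, 14:30–14:45, 15:00–15:45.
Chen ∩ Jamal ∩ Dana ∩ Hiro: 14:30–14:45, 15:00–15:45.
Restricted to 10:30–15:45: 14:30–14:45, 15:00–15:45.
Total common minutes: 15 + 45 = 60.

60 minutes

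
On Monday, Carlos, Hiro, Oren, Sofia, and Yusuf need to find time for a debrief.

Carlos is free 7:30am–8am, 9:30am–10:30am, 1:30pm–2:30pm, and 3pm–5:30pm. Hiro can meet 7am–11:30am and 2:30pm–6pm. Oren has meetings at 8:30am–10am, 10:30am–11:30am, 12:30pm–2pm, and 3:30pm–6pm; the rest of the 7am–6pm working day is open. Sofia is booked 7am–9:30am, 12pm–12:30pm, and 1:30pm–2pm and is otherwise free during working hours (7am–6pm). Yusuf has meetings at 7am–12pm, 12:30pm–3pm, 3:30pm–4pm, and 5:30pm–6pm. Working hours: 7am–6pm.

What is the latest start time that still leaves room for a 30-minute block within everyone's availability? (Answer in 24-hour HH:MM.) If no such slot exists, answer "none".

Oren free within 07:00–18:00: 07:00–08:30, 10:00–10:30, 11:30–12:30, 14:00–15:30.
Sofia free within 07:00–18:00: 09:30–12:00, 12:30–13:30, 14:00–18:00.
Yusuf free within 07:00–18:00: 12:00–12:30, 15:00–15:30, 16:00–17:30.
Carlos ∩ Hiro: 07:30–08:00, 09:30–10:30, 15:00–17:30.
Carlos ∩ Hiro ∩ Oren: 07:30–08:00, 10:00–10:30, 15:00–15:30.
Carlos ∩ Hiro ∩ Oren ∩ Sofia: 10:00–10:30, 15:00–15:30.
Carlos ∩ Hiro ∩ Oren ∩ Sofia ∩ Yusuf: 15:00–15:30.
Windows ≥ 30 min: 15:00–15:30.
Latest start in the last window 15:00–15:30 is 15:30 − 30 min = 15:00.

15:00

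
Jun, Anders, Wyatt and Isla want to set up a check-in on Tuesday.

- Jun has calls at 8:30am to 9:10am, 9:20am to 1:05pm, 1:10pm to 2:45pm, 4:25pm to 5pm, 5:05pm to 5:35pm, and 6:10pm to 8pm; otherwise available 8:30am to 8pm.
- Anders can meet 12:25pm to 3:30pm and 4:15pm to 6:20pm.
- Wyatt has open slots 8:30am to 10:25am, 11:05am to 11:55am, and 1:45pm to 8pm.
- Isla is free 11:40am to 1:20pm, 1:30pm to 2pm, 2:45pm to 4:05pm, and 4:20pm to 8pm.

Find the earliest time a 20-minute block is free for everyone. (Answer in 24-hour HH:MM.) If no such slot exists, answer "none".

Jun free within 08:30–20:00: 09:10–09:20, 13:05–13:10, 14:45–16:25, 17:00–17:05, 17:35–18:10.
Jun ∩ Anders: 13:05–13:10, 14:45–15:30, 16:15–16:25, 17:00–17:05, 17:35–18:10.
Jun ∩ Anders ∩ Wyatt: 14:45–15:30, 16:15–16:25, 17:00–17:05, 17:35–18:10.
Jun ∩ Anders ∩ Wyatt ∩ Isla: 14:45–15:30, 16:20–16:25, 17:00–17:05, 17:35–18:10.
Windows ≥ 20 min: 14:45–15:30, 17:35–18:10.
Earliest such window starts at 14:45.

14:45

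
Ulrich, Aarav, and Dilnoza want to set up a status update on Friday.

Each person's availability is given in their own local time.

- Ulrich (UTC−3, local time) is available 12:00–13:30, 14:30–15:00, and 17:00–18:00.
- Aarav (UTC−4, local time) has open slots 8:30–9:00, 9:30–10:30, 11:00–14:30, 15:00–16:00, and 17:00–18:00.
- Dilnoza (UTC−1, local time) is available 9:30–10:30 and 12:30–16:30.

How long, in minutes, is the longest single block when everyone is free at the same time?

Ulrich → UTC: 15:00–16:30, 17:30–18:00, 20:00–21:00.
Aarav → UTC: 12:30–13:00, 13:30–14:30, 15:00–18:30, 19:00–20:00, 21:00–22:00.
Dilnoza → UTC: 10:30–11:30, 13:30–17:30.
Ulrich ∩ Aarav: 15:00–16:30, 17:30–18:00.
Ulrich ∩ Aarav ∩ Dilnoza: 15:00–16:30.
Single common window of 90 minutes.

90 minutes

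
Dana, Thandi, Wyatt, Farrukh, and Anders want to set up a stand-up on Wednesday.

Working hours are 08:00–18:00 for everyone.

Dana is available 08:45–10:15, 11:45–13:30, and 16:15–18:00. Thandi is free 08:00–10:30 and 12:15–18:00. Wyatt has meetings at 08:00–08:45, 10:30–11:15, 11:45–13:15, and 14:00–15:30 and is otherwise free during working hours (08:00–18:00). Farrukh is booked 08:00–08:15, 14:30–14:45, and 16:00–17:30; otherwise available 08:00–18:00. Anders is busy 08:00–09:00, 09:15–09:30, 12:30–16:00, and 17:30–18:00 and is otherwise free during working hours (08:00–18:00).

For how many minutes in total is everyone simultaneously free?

60 minutes

Wyatt free within 08:00–18:00: 08:45–10:30, 11:15–11:45, 13:15–14:00, 15:30–18:00.
Farrukh free within 08:00–18:00: 08:15–14:30, 14:45–16:00, 17:30–18:00.
Anders free within 08:00–18:00: 09:00–09:15, 09:30–12:30, 16:00–17:30.
Dana ∩ Thandi: 08:45–10:15, 12:15–13:30, 16:15–18:00.
Dana ∩ Thandi ∩ Wyatt: 08:45–10:15, 13:15–13:30, 16:15–18:00.
Dana ∩ Thandi ∩ Wyatt ∩ Farrukh: 08:45–10:15, 13:15–13:30, 17:30–18:00.
Dana ∩ Thandi ∩ Wyatt ∩ Farrukh ∩ Anders: 09:00–09:15, 09:30–10:15.
Total common minutes: 15 + 45 = 60.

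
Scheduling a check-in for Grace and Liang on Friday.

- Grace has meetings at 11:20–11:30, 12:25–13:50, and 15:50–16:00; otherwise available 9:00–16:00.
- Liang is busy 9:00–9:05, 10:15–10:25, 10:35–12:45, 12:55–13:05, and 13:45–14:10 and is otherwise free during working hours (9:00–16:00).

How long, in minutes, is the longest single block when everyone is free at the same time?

Grace free within 09:00–16:00: 09:00–11:20, 11:30–12:25, 13:50–15:50.
Liang free within 09:00–16:00: 09:05–10:15, 10:25–10:35, 12:45–12:55, 13:05–13:45, 14:10–16:00.
Grace ∩ Liang: 09:05–10:15, 10:25–10:35, 14:10–15:50.
Common window lengths: 70, 10, 100 min; longest is 100.

100 minutes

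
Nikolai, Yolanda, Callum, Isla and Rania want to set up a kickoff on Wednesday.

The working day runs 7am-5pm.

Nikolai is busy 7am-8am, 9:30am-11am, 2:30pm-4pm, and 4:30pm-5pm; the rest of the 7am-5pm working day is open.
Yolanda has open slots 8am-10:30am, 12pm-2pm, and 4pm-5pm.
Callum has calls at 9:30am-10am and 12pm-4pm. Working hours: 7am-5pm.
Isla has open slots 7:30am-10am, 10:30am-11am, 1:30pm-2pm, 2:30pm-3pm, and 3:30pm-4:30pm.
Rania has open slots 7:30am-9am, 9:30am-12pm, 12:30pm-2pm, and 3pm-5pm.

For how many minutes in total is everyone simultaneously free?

90 minutes

Nikolai free within 07:00–17:00: 08:00–09:30, 11:00–14:30, 16:00–16:30.
Callum free within 07:00–17:00: 07:00–09:30, 10:00–12:00, 16:00–17:00.
Nikolai ∩ Yolanda: 08:00–09:30, 12:00–14:00, 16:00–16:30.
Nikolai ∩ Yolanda ∩ Callum: 08:00–09:30, 16:00–16:30.
Nikolai ∩ Yolanda ∩ Callum ∩ Isla: 08:00–09:30, 16:00–16:30.
Nikolai ∩ Yolanda ∩ Callum ∩ Isla ∩ Rania: 08:00–09:00, 16:00–16:30.
Total common minutes: 60 + 30 = 90.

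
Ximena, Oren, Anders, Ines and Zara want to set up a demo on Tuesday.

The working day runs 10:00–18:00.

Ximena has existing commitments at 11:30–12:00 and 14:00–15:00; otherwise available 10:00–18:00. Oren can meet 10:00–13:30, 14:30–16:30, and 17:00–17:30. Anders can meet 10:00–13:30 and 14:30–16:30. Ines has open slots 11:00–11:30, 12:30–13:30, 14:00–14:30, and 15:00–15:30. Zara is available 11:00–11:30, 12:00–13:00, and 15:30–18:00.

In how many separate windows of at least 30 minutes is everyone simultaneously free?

2

Ximena free within 10:00–18:00: 10:00–11:30, 12:00–14:00, 15:00–18:00.
Ximena ∩ Oren: 10:00–11:30, 12:00–13:30, 15:00–16:30, 17:00–17:30.
Ximena ∩ Oren ∩ Anders: 10:00–11:30, 12:00–13:30, 15:00–16:30.
Ximena ∩ Oren ∩ Anders ∩ Ines: 11:00–11:30, 12:30–13:30, 15:00–15:30.
Ximena ∩ Oren ∩ Anders ∩ Ines ∩ Zara: 11:00–11:30, 12:30–13:00.
Windows ≥ 30 min: 11:00–11:30, 12:30–13:00.
That's 2 windows.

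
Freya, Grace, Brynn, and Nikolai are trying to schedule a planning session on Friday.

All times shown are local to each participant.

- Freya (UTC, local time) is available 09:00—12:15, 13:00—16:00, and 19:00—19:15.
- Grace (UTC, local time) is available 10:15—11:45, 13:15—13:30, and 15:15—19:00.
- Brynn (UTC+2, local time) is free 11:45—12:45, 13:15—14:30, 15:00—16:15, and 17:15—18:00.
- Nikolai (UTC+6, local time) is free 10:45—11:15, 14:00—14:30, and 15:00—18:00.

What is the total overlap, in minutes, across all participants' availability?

60 minutes

Freya → UTC: 09:00–12:15, 13:00–16:00, 19:00–19:15.
Grace → UTC: 10:15–11:45, 13:15–13:30, 15:15–19:00.
Brynn → UTC: 09:45–10:45, 11:15–12:30, 13:00–14:15, 15:15–16:00.
Nikolai → UTC: 04:45–05:15, 08:00–08:30, 09:00–12:00.
Freya ∩ Grace: 10:15–11:45, 13:15–13:30, 15:15–16:00.
Freya ∩ Grace ∩ Brynn: 10:15–10:45, 11:15–11:45, 13:15–13:30, 15:15–16:00.
Freya ∩ Grace ∩ Brynn ∩ Nikolai: 10:15–10:45, 11:15–11:45.
Total common minutes: 30 + 30 = 60.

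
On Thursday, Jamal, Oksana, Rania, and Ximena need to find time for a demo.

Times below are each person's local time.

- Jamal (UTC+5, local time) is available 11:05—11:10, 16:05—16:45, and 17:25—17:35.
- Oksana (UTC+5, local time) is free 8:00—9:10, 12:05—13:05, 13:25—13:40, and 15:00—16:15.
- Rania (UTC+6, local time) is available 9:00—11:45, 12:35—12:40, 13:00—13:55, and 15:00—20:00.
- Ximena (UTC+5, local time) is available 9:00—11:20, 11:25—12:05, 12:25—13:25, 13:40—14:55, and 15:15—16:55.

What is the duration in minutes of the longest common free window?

Jamal → UTC: 06:05–06:10, 11:05–11:45, 12:25–12:35.
Oksana → UTC: 03:00–04:10, 07:05–08:05, 08:25–08:40, 10:00–11:15.
Rania → UTC: 03:00–05:45, 06:35–06:40, 07:00–07:55, 09:00–14:00.
Ximena → UTC: 04:00–06:20, 06:25–07:05, 07:25–08:25, 08:40–09:55, 10:15–11:55.
Jamal ∩ Oksana: 11:05–11:15.
Jamal ∩ Oksana ∩ Rania: 11:05–11:15.
Jamal ∩ Oksana ∩ Rania ∩ Ximena: 11:05–11:15.
Single common window of 10 minutes.

10 minutes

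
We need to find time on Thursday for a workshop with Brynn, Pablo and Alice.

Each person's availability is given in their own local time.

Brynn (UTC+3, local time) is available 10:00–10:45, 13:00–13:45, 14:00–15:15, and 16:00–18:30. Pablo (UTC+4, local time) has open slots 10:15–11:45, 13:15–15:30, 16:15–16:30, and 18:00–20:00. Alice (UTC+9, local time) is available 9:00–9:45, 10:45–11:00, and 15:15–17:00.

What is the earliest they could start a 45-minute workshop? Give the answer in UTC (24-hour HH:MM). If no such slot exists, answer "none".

07:00

Brynn → UTC: 07:00–07:45, 10:00–10:45, 11:00–12:15, 13:00–15:30.
Pablo → UTC: 06:15–07:45, 09:15–11:30, 12:15–12:30, 14:00–16:00.
Alice → UTC: 00:00–00:45, 01:45–02:00, 06:15–08:00.
Brynn ∩ Pablo: 07:00–07:45, 10:00–10:45, 11:00–11:30, 14:00–15:30.
Brynn ∩ Pablo ∩ Alice: 07:00–07:45.
Windows ≥ 45 min: 07:00–07:45.
Earliest such window starts at 07:00.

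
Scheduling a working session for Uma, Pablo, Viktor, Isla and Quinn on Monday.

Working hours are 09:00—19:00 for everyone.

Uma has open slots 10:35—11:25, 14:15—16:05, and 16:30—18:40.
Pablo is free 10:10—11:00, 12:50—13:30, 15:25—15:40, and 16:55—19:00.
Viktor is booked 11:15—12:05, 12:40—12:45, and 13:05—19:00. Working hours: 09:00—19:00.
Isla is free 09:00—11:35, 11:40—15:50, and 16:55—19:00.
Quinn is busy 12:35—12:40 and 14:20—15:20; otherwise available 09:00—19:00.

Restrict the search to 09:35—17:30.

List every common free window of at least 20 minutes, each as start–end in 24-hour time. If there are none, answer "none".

Viktor free within 09:00–19:00: 09:00–11:15, 12:05–12:40, 12:45–13:05.
Quinn free within 09:00–19:00: 09:00–12:35, 12:40–14:20, 15:20–19:00.
Uma ∩ Pablo: 10:35–11:00, 15:25–15:40, 16:55–18:40.
Uma ∩ Pablo ∩ Viktor: 10:35–11:00.
Uma ∩ Pablo ∩ Viktor ∩ Isla: 10:35–11:00.
Uma ∩ Pablo ∩ Viktor ∩ Isla ∩ Quinn: 10:35–11:00.
Restricted to 09:35–17:30: 10:35–11:00.
Windows ≥ 20 min: 10:35–11:00.

10:35–11:00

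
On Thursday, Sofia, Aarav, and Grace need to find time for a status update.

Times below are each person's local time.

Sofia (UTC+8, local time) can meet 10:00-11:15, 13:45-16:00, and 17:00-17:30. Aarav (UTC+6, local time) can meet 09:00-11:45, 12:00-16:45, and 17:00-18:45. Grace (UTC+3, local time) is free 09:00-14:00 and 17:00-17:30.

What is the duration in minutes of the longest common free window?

Sofia → UTC: 02:00–03:15, 05:45–08:00, 09:00–09:30.
Aarav → UTC: 03:00–05:45, 06:00–10:45, 11:00–12:45.
Grace → UTC: 06:00–11:00, 14:00–14:30.
Sofia ∩ Aarav: 03:00–03:15, 06:00–08:00, 09:00–09:30.
Sofia ∩ Aarav ∩ Grace: 06:00–08:00, 09:00–09:30.
Common window lengths: 120, 30 min; longest is 120.

120 minutes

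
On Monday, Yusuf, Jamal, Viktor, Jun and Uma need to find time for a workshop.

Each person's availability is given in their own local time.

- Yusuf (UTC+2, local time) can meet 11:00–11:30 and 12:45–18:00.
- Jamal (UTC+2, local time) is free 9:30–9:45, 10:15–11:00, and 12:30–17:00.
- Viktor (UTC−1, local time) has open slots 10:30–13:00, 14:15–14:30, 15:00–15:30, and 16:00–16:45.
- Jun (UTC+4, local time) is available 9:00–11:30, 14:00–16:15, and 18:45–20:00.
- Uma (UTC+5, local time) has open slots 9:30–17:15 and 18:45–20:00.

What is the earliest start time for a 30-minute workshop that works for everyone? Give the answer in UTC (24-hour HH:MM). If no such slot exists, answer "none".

11:30

Yusuf → UTC: 09:00–09:30, 10:45–16:00.
Jamal → UTC: 07:30–07:45, 08:15–09:00, 10:30–15:00.
Viktor → UTC: 11:30–14:00, 15:15–15:30, 16:00–16:30, 17:00–17:45.
Jun → UTC: 05:00–07:30, 10:00–12:15, 14:45–16:00.
Uma → UTC: 04:30–12:15, 13:45–15:00.
Yusuf ∩ Jamal: 10:45–15:00.
Yusuf ∩ Jamal ∩ Viktor: 11:30–14:00.
Yusuf ∩ Jamal ∩ Viktor ∩ Jun: 11:30–12:15.
Yusuf ∩ Jamal ∩ Viktor ∩ Jun ∩ Uma: 11:30–12:15.
Windows ≥ 30 min: 11:30–12:15.
Earliest such window starts at 11:30.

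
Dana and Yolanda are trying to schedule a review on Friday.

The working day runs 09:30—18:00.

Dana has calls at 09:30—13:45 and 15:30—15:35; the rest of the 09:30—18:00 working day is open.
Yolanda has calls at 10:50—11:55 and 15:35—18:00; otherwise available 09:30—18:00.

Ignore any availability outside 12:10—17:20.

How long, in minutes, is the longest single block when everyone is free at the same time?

Dana free within 09:30–18:00: 13:45–15:30, 15:35–18:00.
Yolanda free within 09:30–18:00: 09:30–10:50, 11:55–15:35.
Dana ∩ Yolanda: 13:45–15:30.
Restricted to 12:10–17:20: 13:45–15:30.
Single common window of 105 minutes.

105 minutes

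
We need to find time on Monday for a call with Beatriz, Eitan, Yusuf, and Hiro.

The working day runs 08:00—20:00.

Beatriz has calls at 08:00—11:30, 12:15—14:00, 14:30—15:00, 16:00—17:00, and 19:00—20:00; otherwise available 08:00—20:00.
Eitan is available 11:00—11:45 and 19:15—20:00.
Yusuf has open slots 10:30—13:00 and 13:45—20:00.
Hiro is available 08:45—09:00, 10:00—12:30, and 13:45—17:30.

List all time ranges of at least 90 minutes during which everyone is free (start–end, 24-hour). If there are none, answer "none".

none

Beatriz free within 08:00–20:00: 11:30–12:15, 14:00–14:30, 15:00–16:00, 17:00–19:00.
Beatriz ∩ Eitan: 11:30–11:45.
Beatriz ∩ Eitan ∩ Yusuf: 11:30–11:45.
Beatriz ∩ Eitan ∩ Yusuf ∩ Hiro: 11:30–11:45.
Windows ≥ 90 min: (none).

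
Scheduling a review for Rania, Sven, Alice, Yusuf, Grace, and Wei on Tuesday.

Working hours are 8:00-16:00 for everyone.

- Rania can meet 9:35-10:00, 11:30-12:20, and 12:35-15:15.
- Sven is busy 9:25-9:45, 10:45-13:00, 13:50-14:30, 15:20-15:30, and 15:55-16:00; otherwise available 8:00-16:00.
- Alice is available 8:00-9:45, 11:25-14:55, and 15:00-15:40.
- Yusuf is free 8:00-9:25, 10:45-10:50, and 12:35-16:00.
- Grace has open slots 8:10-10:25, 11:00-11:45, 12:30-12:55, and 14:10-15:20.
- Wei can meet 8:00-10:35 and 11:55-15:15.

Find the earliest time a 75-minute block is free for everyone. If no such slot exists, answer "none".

none

Sven free within 08:00–16:00: 08:00–09:25, 09:45–10:45, 13:00–13:50, 14:30–15:20, 15:30–15:55.
Rania ∩ Sven: 09:45–10:00, 13:00–13:50, 14:30–15:15.
Rania ∩ Sven ∩ Alice: 13:00–13:50, 14:30–14:55, 15:00–15:15.
Rania ∩ Sven ∩ Alice ∩ Yusuf: 13:00–13:50, 14:30–14:55, 15:00–15:15.
Rania ∩ Sven ∩ Alice ∩ Yusuf ∩ Grace: 14:30–14:55, 15:00–15:15.
Rania ∩ Sven ∩ Alice ∩ Yusuf ∩ Grace ∩ Wei: 14:30–14:55, 15:00–15:15.
Windows ≥ 75 min: (none).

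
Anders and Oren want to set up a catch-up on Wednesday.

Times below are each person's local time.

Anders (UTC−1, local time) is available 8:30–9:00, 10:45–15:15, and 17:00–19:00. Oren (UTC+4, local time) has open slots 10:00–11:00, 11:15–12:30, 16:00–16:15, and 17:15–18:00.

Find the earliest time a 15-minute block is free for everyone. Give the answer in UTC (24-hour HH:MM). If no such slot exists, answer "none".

Anders → UTC: 09:30–10:00, 11:45–16:15, 18:00–20:00.
Oren → UTC: 06:00–07:00, 07:15–08:30, 12:00–12:15, 13:15–14:00.
Anders ∩ Oren: 12:00–12:15, 13:15–14:00.
Windows ≥ 15 min: 12:00–12:15, 13:15–14:00.
Earliest such window starts at 12:00.

12:00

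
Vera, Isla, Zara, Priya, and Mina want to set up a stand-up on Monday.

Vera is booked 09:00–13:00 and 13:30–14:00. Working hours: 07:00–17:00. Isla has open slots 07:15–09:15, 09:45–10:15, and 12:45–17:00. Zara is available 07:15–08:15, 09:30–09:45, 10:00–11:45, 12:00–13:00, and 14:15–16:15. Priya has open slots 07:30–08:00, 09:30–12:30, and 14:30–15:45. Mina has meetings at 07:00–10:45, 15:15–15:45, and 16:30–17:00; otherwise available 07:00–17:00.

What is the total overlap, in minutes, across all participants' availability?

45 minutes

Vera free within 07:00–17:00: 07:00–09:00, 13:00–13:30, 14:00–17:00.
Mina free within 07:00–17:00: 10:45–15:15, 15:45–16:30.
Vera ∩ Isla: 07:15–09:00, 13:00–13:30, 14:00–17:00.
Vera ∩ Isla ∩ Zara: 07:15–08:15, 14:15–16:15.
Vera ∩ Isla ∩ Zara ∩ Priya: 07:30–08:00, 14:30–15:45.
Vera ∩ Isla ∩ Zara ∩ Priya ∩ Mina: 14:30–15:15.
Total common minutes: 45.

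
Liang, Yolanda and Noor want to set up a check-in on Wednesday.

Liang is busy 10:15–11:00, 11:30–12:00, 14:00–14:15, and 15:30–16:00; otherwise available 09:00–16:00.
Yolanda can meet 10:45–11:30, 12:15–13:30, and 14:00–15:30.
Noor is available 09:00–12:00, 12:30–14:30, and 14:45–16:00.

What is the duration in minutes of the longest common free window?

60 minutes

Liang free within 09:00–16:00: 09:00–10:15, 11:00–11:30, 12:00–14:00, 14:15–15:30.
Liang ∩ Yolanda: 11:00–11:30, 12:15–13:30, 14:15–15:30.
Liang ∩ Yolanda ∩ Noor: 11:00–11:30, 12:30–13:30, 14:15–14:30, 14:45–15:30.
Common window lengths: 30, 60, 15, 45 min; longest is 60.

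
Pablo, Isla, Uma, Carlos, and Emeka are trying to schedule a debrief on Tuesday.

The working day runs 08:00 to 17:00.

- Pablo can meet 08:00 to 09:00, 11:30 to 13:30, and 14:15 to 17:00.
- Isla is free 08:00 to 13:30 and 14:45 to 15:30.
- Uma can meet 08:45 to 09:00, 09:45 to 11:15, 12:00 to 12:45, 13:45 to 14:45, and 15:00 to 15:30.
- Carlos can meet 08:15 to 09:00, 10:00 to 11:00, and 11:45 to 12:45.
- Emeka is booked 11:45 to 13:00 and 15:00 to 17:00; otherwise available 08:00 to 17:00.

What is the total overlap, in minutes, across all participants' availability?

Emeka free within 08:00–17:00: 08:00–11:45, 13:00–15:00.
Pablo ∩ Isla: 08:00–09:00, 11:30–13:30, 14:45–15:30.
Pablo ∩ Isla ∩ Uma: 08:45–09:00, 12:00–12:45, 15:00–15:30.
Pablo ∩ Isla ∩ Uma ∩ Carlos: 08:45–09:00, 12:00–12:45.
Pablo ∩ Isla ∩ Uma ∩ Carlos ∩ Emeka: 08:45–09:00.
Total common minutes: 15.

15 minutes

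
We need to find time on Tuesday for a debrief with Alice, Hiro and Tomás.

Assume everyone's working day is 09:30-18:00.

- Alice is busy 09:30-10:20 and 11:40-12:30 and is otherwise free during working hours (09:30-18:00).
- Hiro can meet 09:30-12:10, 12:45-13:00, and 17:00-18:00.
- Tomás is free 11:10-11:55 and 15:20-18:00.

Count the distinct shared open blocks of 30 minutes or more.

Alice free within 09:30–18:00: 10:20–11:40, 12:30–18:00.
Alice ∩ Hiro: 10:20–11:40, 12:45–13:00, 17:00–18:00.
Alice ∩ Hiro ∩ Tomás: 11:10–11:40, 17:00–18:00.
Windows ≥ 30 min: 11:10–11:40, 17:00–18:00.
That's 2 windows.

2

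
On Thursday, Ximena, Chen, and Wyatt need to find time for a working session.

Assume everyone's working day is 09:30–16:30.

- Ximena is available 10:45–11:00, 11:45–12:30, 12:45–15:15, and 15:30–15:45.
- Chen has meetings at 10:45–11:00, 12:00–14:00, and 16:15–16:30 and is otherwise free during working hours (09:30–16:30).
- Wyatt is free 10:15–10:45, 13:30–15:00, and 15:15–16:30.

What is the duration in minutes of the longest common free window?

60 minutes

Chen free within 09:30–16:30: 09:30–10:45, 11:00–12:00, 14:00–16:15.
Ximena ∩ Chen: 11:45–12:00, 14:00–15:15, 15:30–15:45.
Ximena ∩ Chen ∩ Wyatt: 14:00–15:00, 15:30–15:45.
Common window lengths: 60, 15 min; longest is 60.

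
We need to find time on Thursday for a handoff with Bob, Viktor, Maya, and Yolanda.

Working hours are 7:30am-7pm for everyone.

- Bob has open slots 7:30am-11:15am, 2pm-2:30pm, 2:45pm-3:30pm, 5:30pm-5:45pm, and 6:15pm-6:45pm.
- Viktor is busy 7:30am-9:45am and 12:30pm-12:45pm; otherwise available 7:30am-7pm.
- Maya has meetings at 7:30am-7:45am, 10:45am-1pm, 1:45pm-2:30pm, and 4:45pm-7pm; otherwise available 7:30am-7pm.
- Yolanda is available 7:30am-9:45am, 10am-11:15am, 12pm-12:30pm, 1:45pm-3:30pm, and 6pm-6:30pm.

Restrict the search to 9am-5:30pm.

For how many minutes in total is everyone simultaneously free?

Viktor free within 07:30–19:00: 09:45–12:30, 12:45–19:00.
Maya free within 07:30–19:00: 07:45–10:45, 13:00–13:45, 14:30–16:45.
Bob ∩ Viktor: 09:45–11:15, 14:00–14:30, 14:45–15:30, 17:30–17:45, 18:15–18:45.
Bob ∩ Viktor ∩ Maya: 09:45–10:45, 14:45–15:30.
Bob ∩ Viktor ∩ Maya ∩ Yolanda: 10:00–10:45, 14:45–15:30.
Restricted to 09:00–17:30: 10:00–10:45, 14:45–15:30.
Total common minutes: 45 + 45 = 90.

90 minutes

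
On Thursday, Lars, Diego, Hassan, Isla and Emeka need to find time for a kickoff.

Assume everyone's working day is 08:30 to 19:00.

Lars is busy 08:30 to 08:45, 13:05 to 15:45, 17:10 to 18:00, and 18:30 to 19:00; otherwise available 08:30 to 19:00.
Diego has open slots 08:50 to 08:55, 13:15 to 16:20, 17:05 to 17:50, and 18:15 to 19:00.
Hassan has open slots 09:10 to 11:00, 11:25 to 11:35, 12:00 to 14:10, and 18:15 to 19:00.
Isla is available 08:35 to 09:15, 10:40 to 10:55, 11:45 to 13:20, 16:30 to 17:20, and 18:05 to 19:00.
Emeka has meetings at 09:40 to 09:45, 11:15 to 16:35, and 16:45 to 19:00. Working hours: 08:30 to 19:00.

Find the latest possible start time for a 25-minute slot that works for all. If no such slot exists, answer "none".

none

Lars free within 08:30–19:00: 08:45–13:05, 15:45–17:10, 18:00–18:30.
Emeka free within 08:30–19:00: 08:30–09:40, 09:45–11:15, 16:35–16:45.
Lars ∩ Diego: 08:50–08:55, 15:45–16:20, 17:05–17:10, 18:15–18:30.
Lars ∩ Diego ∩ Hassan: 18:15–18:30.
Lars ∩ Diego ∩ Hassan ∩ Isla: 18:15–18:30.
Lars ∩ Diego ∩ Hassan ∩ Isla ∩ Emeka: (none).
Windows ≥ 25 min: (none).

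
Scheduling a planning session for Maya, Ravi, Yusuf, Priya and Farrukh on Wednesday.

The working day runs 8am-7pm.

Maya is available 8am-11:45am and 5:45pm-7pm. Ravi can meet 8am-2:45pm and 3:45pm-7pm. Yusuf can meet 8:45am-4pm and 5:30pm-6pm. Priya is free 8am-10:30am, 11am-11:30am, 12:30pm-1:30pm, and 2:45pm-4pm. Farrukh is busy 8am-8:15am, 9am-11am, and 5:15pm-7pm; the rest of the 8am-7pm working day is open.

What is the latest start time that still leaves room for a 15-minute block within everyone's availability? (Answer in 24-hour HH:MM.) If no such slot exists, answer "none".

11:15

Farrukh free within 08:00–19:00: 08:15–09:00, 11:00–17:15.
Maya ∩ Ravi: 08:00–11:45, 17:45–19:00.
Maya ∩ Ravi ∩ Yusuf: 08:45–11:45, 17:45–18:00.
Maya ∩ Ravi ∩ Yusuf ∩ Priya: 08:45–10:30, 11:00–11:30.
Maya ∩ Ravi ∩ Yusuf ∩ Priya ∩ Farrukh: 08:45–09:00, 11:00–11:30.
Windows ≥ 15 min: 08:45–09:00, 11:00–11:30.
Latest start in the last window 11:00–11:30 is 11:30 − 15 min = 11:15.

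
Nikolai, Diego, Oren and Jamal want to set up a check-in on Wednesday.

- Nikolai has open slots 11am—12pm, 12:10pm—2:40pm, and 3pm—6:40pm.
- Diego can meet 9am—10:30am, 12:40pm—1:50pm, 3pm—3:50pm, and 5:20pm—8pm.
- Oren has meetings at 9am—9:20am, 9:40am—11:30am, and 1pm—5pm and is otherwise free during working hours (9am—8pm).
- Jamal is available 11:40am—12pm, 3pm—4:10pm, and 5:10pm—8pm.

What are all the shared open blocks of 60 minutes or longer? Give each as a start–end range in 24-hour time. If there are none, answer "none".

17:20–18:40

Oren free within 09:00–20:00: 09:20–09:40, 11:30–13:00, 17:00–20:00.
Nikolai ∩ Diego: 12:40–13:50, 15:00–15:50, 17:20–18:40.
Nikolai ∩ Diego ∩ Oren: 12:40–13:00, 17:20–18:40.
Nikolai ∩ Diego ∩ Oren ∩ Jamal: 17:20–18:40.
Windows ≥ 60 min: 17:20–18:40.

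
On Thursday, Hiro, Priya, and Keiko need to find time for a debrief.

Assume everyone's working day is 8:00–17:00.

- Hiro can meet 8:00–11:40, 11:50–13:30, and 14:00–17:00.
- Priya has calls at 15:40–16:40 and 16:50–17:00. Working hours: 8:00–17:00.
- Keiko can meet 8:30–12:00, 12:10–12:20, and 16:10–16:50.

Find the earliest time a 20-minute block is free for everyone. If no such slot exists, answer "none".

08:30

Priya free within 08:00–17:00: 08:00–15:40, 16:40–16:50.
Hiro ∩ Priya: 08:00–11:40, 11:50–13:30, 14:00–15:40, 16:40–16:50.
Hiro ∩ Priya ∩ Keiko: 08:30–11:40, 11:50–12:00, 12:10–12:20, 16:40–16:50.
Windows ≥ 20 min: 08:30–11:40.
Earliest such window starts at 08:30.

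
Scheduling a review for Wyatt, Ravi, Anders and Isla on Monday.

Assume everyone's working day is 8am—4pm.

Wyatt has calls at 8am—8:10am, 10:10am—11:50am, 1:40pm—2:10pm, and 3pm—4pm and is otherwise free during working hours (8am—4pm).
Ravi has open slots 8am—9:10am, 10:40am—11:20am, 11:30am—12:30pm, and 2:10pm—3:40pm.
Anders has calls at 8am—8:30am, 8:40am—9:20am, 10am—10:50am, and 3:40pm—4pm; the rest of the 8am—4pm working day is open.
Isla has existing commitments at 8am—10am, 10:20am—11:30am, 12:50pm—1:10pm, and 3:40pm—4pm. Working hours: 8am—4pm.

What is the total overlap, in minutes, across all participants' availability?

90 minutes

Wyatt free within 08:00–16:00: 08:10–10:10, 11:50–13:40, 14:10–15:00.
Anders free within 08:00–16:00: 08:30–08:40, 09:20–10:00, 10:50–15:40.
Isla free within 08:00–16:00: 10:00–10:20, 11:30–12:50, 13:10–15:40.
Wyatt ∩ Ravi: 08:10–09:10, 11:50–12:30, 14:10–15:00.
Wyatt ∩ Ravi ∩ Anders: 08:30–08:40, 11:50–12:30, 14:10–15:00.
Wyatt ∩ Ravi ∩ Anders ∩ Isla: 11:50–12:30, 14:10–15:00.
Total common minutes: 40 + 50 = 90.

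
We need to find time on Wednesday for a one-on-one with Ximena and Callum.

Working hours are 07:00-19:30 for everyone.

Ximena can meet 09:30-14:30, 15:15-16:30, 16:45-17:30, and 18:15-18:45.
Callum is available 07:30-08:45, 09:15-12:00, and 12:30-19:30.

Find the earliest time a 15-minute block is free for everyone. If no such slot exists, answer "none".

09:30

Ximena ∩ Callum: 09:30–12:00, 12:30–14:30, 15:15–16:30, 16:45–17:30, 18:15–18:45.
Windows ≥ 15 min: 09:30–12:00, 12:30–14:30, 15:15–16:30, 16:45–17:30, 18:15–18:45.
Earliest such window starts at 09:30.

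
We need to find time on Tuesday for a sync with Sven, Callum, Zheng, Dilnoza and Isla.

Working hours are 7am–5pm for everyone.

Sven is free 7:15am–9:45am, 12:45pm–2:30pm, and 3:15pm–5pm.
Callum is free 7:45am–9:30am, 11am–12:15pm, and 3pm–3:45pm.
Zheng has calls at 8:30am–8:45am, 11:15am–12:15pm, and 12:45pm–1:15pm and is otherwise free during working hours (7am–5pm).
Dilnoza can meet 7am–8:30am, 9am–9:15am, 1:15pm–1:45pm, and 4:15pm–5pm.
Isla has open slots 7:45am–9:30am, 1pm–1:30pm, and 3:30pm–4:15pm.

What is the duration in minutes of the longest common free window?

45 minutes

Zheng free within 07:00–17:00: 07:00–08:30, 08:45–11:15, 12:15–12:45, 13:15–17:00.
Sven ∩ Callum: 07:45–09:30, 15:15–15:45.
Sven ∩ Callum ∩ Zheng: 07:45–08:30, 08:45–09:30, 15:15–15:45.
Sven ∩ Callum ∩ Zheng ∩ Dilnoza: 07:45–08:30, 09:00–09:15.
Sven ∩ Callum ∩ Zheng ∩ Dilnoza ∩ Isla: 07:45–08:30, 09:00–09:15.
Common window lengths: 45, 15 min; longest is 45.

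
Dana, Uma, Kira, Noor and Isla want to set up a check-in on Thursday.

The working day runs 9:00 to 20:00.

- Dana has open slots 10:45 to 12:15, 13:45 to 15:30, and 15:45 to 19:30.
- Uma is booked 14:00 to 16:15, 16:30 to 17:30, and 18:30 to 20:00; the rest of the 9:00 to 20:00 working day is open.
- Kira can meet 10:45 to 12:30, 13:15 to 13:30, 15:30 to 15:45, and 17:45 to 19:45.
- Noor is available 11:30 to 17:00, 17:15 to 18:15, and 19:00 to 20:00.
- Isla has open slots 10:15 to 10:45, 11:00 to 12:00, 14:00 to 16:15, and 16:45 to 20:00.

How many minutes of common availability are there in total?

Uma free within 09:00–20:00: 09:00–14:00, 16:15–16:30, 17:30–18:30.
Dana ∩ Uma: 10:45–12:15, 13:45–14:00, 16:15–16:30, 17:30–18:30.
Dana ∩ Uma ∩ Kira: 10:45–12:15, 17:45–18:30.
Dana ∩ Uma ∩ Kira ∩ Noor: 11:30–12:15, 17:45–18:15.
Dana ∩ Uma ∩ Kira ∩ Noor ∩ Isla: 11:30–12:00, 17:45–18:15.
Total common minutes: 30 + 30 = 60.

60 minutes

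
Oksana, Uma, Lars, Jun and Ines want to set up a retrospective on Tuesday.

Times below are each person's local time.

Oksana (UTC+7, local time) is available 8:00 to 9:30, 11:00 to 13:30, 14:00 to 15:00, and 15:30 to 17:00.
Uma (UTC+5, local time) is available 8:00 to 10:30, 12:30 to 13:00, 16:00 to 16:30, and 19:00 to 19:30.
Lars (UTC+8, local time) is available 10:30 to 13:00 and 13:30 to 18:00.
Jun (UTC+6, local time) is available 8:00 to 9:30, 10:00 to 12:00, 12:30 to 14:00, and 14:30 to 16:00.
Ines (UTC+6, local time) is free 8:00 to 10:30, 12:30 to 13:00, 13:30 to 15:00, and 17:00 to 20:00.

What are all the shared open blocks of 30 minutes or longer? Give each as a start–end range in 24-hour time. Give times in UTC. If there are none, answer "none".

04:00–04:30, 07:30–08:00

Oksana → UTC: 01:00–02:30, 04:00–06:30, 07:00–08:00, 08:30–10:00.
Uma → UTC: 03:00–05:30, 07:30–08:00, 11:00–11:30, 14:00–14:30.
Lars → UTC: 02:30–05:00, 05:30–10:00.
Jun → UTC: 02:00–03:30, 04:00–06:00, 06:30–08:00, 08:30–10:00.
Ines → UTC: 02:00–04:30, 06:30–07:00, 07:30–09:00, 11:00–14:00.
Oksana ∩ Uma: 04:00–05:30, 07:30–08:00.
Oksana ∩ Uma ∩ Lars: 04:00–05:00, 07:30–08:00.
Oksana ∩ Uma ∩ Lars ∩ Jun: 04:00–05:00, 07:30–08:00.
Oksana ∩ Uma ∩ Lars ∩ Jun ∩ Ines: 04:00–04:30, 07:30–08:00.
Windows ≥ 30 min: 04:00–04:30, 07:30–08:00.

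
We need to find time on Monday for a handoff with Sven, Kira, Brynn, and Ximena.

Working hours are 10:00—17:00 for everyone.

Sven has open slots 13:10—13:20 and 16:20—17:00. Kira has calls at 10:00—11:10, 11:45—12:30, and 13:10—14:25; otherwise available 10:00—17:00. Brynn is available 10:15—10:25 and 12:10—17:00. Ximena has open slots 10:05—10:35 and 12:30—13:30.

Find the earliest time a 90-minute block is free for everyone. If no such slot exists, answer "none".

none

Kira free within 10:00–17:00: 11:10–11:45, 12:30–13:10, 14:25–17:00.
Sven ∩ Kira: 16:20–17:00.
Sven ∩ Kira ∩ Brynn: 16:20–17:00.
Sven ∩ Kira ∩ Brynn ∩ Ximena: (none).
Windows ≥ 90 min: (none).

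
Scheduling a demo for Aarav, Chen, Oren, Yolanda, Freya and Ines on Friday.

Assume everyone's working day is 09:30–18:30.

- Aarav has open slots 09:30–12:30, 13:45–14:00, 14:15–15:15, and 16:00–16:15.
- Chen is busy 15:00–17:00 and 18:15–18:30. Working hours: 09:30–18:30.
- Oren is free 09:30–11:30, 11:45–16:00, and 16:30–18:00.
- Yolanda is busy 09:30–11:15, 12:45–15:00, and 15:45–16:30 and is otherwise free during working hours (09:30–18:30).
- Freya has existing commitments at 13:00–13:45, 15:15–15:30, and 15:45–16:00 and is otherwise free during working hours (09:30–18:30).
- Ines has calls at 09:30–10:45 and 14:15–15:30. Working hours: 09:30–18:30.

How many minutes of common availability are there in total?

60 minutes

Chen free within 09:30–18:30: 09:30–15:00, 17:00–18:15.
Yolanda free within 09:30–18:30: 11:15–12:45, 15:00–15:45, 16:30–18:30.
Freya free within 09:30–18:30: 09:30–13:00, 13:45–15:15, 15:30–15:45, 16:00–18:30.
Ines free within 09:30–18:30: 10:45–14:15, 15:30–18:30.
Aarav ∩ Chen: 09:30–12:30, 13:45–14:00, 14:15–15:00.
Aarav ∩ Chen ∩ Oren: 09:30–11:30, 11:45–12:30, 13:45–14:00, 14:15–15:00.
Aarav ∩ Chen ∩ Oren ∩ Yolanda: 11:15–11:30, 11:45–12:30.
Aarav ∩ Chen ∩ Oren ∩ Yolanda ∩ Freya: 11:15–11:30, 11:45–12:30.
Aarav ∩ Chen ∩ Oren ∩ Yolanda ∩ Freya ∩ Ines: 11:15–11:30, 11:45–12:30.
Total common minutes: 15 + 45 = 60.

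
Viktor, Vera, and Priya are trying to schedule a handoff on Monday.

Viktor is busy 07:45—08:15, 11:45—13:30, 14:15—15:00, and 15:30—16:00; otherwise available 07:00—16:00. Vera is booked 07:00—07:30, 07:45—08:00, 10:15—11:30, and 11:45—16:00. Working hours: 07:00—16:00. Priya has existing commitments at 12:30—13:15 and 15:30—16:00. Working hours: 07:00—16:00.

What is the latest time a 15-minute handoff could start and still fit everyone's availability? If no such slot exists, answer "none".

11:30

Viktor free within 07:00–16:00: 07:00–07:45, 08:15–11:45, 13:30–14:15, 15:00–15:30.
Vera free within 07:00–16:00: 07:30–07:45, 08:00–10:15, 11:30–11:45.
Priya free within 07:00–16:00: 07:00–12:30, 13:15–15:30.
Viktor ∩ Vera: 07:30–07:45, 08:15–10:15, 11:30–11:45.
Viktor ∩ Vera ∩ Priya: 07:30–07:45, 08:15–10:15, 11:30–11:45.
Windows ≥ 15 min: 07:30–07:45, 08:15–10:15, 11:30–11:45.
Latest start in the last window 11:30–11:45 is 11:45 − 15 min = 11:30.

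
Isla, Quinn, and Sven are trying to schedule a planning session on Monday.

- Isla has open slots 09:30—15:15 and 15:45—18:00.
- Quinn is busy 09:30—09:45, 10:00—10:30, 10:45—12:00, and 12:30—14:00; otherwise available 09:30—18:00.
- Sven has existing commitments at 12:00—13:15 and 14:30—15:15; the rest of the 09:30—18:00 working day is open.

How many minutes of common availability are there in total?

Quinn free within 09:30–18:00: 09:45–10:00, 10:30–10:45, 12:00–12:30, 14:00–18:00.
Sven free within 09:30–18:00: 09:30–12:00, 13:15–14:30, 15:15–18:00.
Isla ∩ Quinn: 09:45–10:00, 10:30–10:45, 12:00–12:30, 14:00–15:15, 15:45–18:00.
Isla ∩ Quinn ∩ Sven: 09:45–10:00, 10:30–10:45, 14:00–14:30, 15:45–18:00.
Total common minutes: 15 + 15 + 30 + 135 = 195.

195 minutes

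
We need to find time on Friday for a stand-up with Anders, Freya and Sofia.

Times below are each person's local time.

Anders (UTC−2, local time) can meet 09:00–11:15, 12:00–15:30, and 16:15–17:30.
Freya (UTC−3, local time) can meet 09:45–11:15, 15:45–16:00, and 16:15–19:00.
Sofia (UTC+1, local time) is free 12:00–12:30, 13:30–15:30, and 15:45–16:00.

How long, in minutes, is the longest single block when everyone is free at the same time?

Anders → UTC: 11:00–13:15, 14:00–17:30, 18:15–19:30.
Freya → UTC: 12:45–14:15, 18:45–19:00, 19:15–22:00.
Sofia → UTC: 11:00–11:30, 12:30–14:30, 14:45–15:00.
Anders ∩ Freya: 12:45–13:15, 14:00–14:15, 18:45–19:00, 19:15–19:30.
Anders ∩ Freya ∩ Sofia: 12:45–13:15, 14:00–14:15.
Common window lengths: 30, 15 min; longest is 30.

30 minutes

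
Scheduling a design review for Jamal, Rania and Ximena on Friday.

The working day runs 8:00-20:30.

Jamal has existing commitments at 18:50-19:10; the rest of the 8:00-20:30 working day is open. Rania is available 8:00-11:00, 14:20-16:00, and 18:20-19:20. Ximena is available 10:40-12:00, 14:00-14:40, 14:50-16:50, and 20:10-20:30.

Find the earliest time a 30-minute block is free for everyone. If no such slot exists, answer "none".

Jamal free within 08:00–20:30: 08:00–18:50, 19:10–20:30.
Jamal ∩ Rania: 08:00–11:00, 14:20–16:00, 18:20–18:50, 19:10–19:20.
Jamal ∩ Rania ∩ Ximena: 10:40–11:00, 14:20–14:40, 14:50–16:00.
Windows ≥ 30 min: 14:50–16:00.
Earliest such window starts at 14:50.

14:50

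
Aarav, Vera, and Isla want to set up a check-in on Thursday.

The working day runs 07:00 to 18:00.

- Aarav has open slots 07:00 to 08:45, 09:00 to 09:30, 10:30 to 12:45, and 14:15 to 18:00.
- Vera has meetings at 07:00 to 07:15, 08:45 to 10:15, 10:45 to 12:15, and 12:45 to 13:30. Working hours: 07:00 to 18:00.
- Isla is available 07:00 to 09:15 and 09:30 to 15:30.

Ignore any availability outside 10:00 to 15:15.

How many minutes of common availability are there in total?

Vera free within 07:00–18:00: 07:15–08:45, 10:15–10:45, 12:15–12:45, 13:30–18:00.
Aarav ∩ Vera: 07:15–08:45, 10:30–10:45, 12:15–12:45, 14:15–18:00.
Aarav ∩ Vera ∩ Isla: 07:15–08:45, 10:30–10:45, 12:15–12:45, 14:15–15:30.
Restricted to 10:00–15:15: 10:30–10:45, 12:15–12:45, 14:15–15:15.
Total common minutes: 15 + 30 + 60 = 105.

105 minutes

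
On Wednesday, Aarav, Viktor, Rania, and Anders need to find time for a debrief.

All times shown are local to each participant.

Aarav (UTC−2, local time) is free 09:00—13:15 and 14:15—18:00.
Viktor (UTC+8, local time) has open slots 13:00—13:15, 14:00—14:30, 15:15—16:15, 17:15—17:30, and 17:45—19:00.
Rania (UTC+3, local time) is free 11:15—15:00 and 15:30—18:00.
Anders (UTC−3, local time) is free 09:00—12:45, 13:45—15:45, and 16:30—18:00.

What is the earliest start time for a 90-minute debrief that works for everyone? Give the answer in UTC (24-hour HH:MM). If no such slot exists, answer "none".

Aarav → UTC: 11:00–15:15, 16:15–20:00.
Viktor → UTC: 05:00–05:15, 06:00–06:30, 07:15–08:15, 09:15–09:30, 09:45–11:00.
Rania → UTC: 08:15–12:00, 12:30–15:00.
Anders → UTC: 12:00–15:45, 16:45–18:45, 19:30–21:00.
Aarav ∩ Viktor: (none).
Aarav ∩ Viktor ∩ Rania: (none).
Aarav ∩ Viktor ∩ Rania ∩ Anders: (none).
Windows ≥ 90 min: (none).

none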